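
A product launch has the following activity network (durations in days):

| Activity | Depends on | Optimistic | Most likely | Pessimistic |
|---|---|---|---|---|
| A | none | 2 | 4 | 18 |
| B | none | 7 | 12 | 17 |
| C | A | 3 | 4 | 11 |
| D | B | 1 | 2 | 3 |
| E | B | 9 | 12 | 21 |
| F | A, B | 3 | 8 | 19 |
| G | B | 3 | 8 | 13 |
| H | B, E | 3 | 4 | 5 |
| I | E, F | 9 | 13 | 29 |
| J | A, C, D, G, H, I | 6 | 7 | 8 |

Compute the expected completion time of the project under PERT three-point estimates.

47 days

te_A = (2 + 4·4 + 18)/6 = 36/6 = 6
te_B = (7 + 4·12 + 17)/6 = 72/6 = 12
te_C = (3 + 4·4 + 11)/6 = 30/6 = 5
te_D = (1 + 4·2 + 3)/6 = 12/6 = 2
te_E = (9 + 4·12 + 21)/6 = 78/6 = 13
te_F = (3 + 4·8 + 19)/6 = 54/6 = 9
te_G = (3 + 4·8 + 13)/6 = 48/6 = 8
te_H = (3 + 4·4 + 5)/6 = 24/6 = 4
te_I = (9 + 4·13 + 29)/6 = 90/6 = 15
te_J = (6 + 4·7 + 8)/6 = 42/6 = 7

Forward pass:
ES_A = 0; EF_A = 6
ES_B = 0; EF_B = 12
ES_C = 6; EF_C = 6+5 = 11
ES_D = 12; EF_D = 12+2 = 14
ES_E = 12; EF_E = 12+13 = 25
ES_F = max(EF_A=6, EF_B=12) = 12; EF_F = 12+9 = 21
ES_G = 12; EF_G = 12+8 = 20
ES_H = max(EF_B=12, EF_E=25) = 25; EF_H = 25+4 = 29
ES_I = max(EF_E=25, EF_F=21) = 25; EF_I = 25+15 = 40
ES_J = max(EF_A=6, EF_C=11, EF_D=14, EF_G=20, EF_H=29, EF_I=40) = 40; EF_J = 40+7 = 47
Expected project duration μ = 47 days. Critical path: B → E → I → J.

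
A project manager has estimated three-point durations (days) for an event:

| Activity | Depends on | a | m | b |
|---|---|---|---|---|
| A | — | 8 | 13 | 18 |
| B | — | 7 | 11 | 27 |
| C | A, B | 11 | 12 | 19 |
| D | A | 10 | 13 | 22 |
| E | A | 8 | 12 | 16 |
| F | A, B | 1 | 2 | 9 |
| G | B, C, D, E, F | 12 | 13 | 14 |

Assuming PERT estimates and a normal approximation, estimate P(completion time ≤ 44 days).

0.936

te_A = (8 + 4·13 + 18)/6 = 78/6 = 13; σ²_A = ((18−8)/6)² = 2.778
te_B = (7 + 4·11 + 27)/6 = 78/6 = 13; σ²_B = ((27−7)/6)² = 11.111
te_C = (11 + 4·12 + 19)/6 = 78/6 = 13; σ²_C = ((19−11)/6)² = 1.778
te_D = (10 + 4·13 + 22)/6 = 84/6 = 14; σ²_D = ((22−10)/6)² = 4.000
te_E = (8 + 4·12 + 16)/6 = 72/6 = 12; σ²_E = ((16−8)/6)² = 1.778
te_F = (1 + 4·2 + 9)/6 = 18/6 = 3; σ²_F = ((9−1)/6)² = 1.778
te_G = (12 + 4·13 + 14)/6 = 78/6 = 13; σ²_G = ((14−12)/6)² = 0.111

Forward pass:
ES_A = 0; EF_A = 13
ES_B = 0; EF_B = 13
ES_C = max(EF_A=13, EF_B=13) = 13; EF_C = 13+13 = 26
ES_D = 13; EF_D = 13+14 = 27
ES_E = 13; EF_E = 13+12 = 25
ES_F = max(EF_A=13, EF_B=13) = 13; EF_F = 13+3 = 16
ES_G = max(EF_B=13, EF_C=26, EF_D=27, EF_E=25, EF_F=16) = 27; EF_G = 27+13 = 40
Expected project duration μ = 40 days. Critical path: A → D → G.

Variance along critical path = 2.778 + 4.000 + 0.111 = 6.889; σ = √6.889 = 2.625 days.
Z = (44 − 40) / 2.625 = 1.524
P(T ≤ 44) = Φ(1.524) ≈ 0.936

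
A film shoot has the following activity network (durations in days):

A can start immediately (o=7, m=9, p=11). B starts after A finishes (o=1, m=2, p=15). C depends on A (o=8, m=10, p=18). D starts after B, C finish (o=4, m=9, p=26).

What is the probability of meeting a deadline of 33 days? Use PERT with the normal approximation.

0.688

te_A = (7 + 4·9 + 11)/6 = 54/6 = 9; σ²_A = ((11−7)/6)² = 0.444
te_B = (1 + 4·2 + 15)/6 = 24/6 = 4; σ²_B = ((15−1)/6)² = 5.444
te_C = (8 + 4·10 + 18)/6 = 66/6 = 11; σ²_C = ((18−8)/6)² = 2.778
te_D = (4 + 4·9 + 26)/6 = 66/6 = 11; σ²_D = ((26−4)/6)² = 13.444

Forward pass:
ES_A = 0; EF_A = 9
ES_B = 9; EF_B = 9+4 = 13
ES_C = 9; EF_C = 9+11 = 20
ES_D = max(EF_B=13, EF_C=20) = 20; EF_D = 20+11 = 31
Expected project duration μ = 31 days. Critical path: A → C → D.

Variance along critical path = 0.444 + 2.778 + 13.444 = 16.667; σ = √16.667 = 4.082 days.
Z = (33 − 31) / 4.082 = 0.490
P(T ≤ 33) = Φ(0.490) ≈ 0.688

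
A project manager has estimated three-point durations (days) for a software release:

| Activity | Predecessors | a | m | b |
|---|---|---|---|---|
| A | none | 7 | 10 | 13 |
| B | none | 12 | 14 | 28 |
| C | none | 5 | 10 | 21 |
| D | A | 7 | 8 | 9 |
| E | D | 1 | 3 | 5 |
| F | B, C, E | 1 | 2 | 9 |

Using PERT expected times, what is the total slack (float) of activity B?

te_A = (7 + 4·10 + 13)/6 = 60/6 = 10
te_B = (12 + 4·14 + 28)/6 = 96/6 = 16
te_C = (5 + 4·10 + 21)/6 = 66/6 = 11
te_D = (7 + 4·8 + 9)/6 = 48/6 = 8
te_E = (1 + 4·3 + 5)/6 = 18/6 = 3
te_F = (1 + 4·2 + 9)/6 = 18/6 = 3

Forward pass:
ES_A = 0; EF_A = 10
ES_B = 0; EF_B = 16
ES_C = 0; EF_C = 11
ES_D = 10; EF_D = 10+8 = 18
ES_E = 18; EF_E = 18+3 = 21
ES_F = max(EF_B=16, EF_C=11, EF_E=21) = 21; EF_F = 21+3 = 24
Expected project duration μ = 24 days. Critical path: A → D → E → F.

Backward pass:
LF_F = 24; LS_F = 24−3 = 21
LF_E = LS_F = 21; LS_E = 21−3 = 18
LF_D = LS_E = 18; LS_D = 18−8 = 10
LF_C = LS_F = 21; LS_C = 21−11 = 10
LF_B = LS_F = 21; LS_B = 21−16 = 5
LF_A = LS_D = 10; LS_A = 10−10 = 0
Slack_B = LS_B − ES_B = 5 − 0 = 5

5 days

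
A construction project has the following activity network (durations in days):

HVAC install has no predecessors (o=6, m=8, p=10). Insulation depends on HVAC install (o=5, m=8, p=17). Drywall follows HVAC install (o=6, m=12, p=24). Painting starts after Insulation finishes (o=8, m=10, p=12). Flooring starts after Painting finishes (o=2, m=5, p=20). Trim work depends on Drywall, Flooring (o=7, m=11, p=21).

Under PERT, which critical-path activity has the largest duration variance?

Flooring

te_HVAC install = (6 + 4·8 + 10)/6 = 48/6 = 8; σ²_HVAC install = ((10−6)/6)² = 0.444
te_Insulation = (5 + 4·8 + 17)/6 = 54/6 = 9; σ²_Insulation = ((17−5)/6)² = 4.000
te_Drywall = (6 + 4·12 + 24)/6 = 78/6 = 13; σ²_Drywall = ((24−6)/6)² = 9.000
te_Painting = (8 + 4·10 + 12)/6 = 60/6 = 10; σ²_Painting = ((12−8)/6)² = 0.444
te_Flooring = (2 + 4·5 + 20)/6 = 42/6 = 7; σ²_Flooring = ((20−2)/6)² = 9.000
te_Trim work = (7 + 4·11 + 21)/6 = 72/6 = 12; σ²_Trim work = ((21−7)/6)² = 5.444

Forward pass:
ES_HVAC install = 0; EF_HVAC install = 8
ES_Insulation = 8; EF_Insulation = 8+9 = 17
ES_Drywall = 8; EF_Drywall = 8+13 = 21
ES_Painting = 17; EF_Painting = 17+10 = 27
ES_Flooring = 27; EF_Flooring = 27+7 = 34
ES_Trim work = max(EF_Drywall=21, EF_Flooring=34) = 34; EF_Trim work = 34+12 = 46
Expected project duration μ = 46 days. Critical path: HVAC install → Insulation → Painting → Flooring → Trim work.

Variances on critical path: σ²_HVAC install=0.444, σ²_Insulation=4.000, σ²_Painting=0.444, σ²_Flooring=9.000, σ²_Trim work=5.444.
Largest is σ²_Flooring = 9.000.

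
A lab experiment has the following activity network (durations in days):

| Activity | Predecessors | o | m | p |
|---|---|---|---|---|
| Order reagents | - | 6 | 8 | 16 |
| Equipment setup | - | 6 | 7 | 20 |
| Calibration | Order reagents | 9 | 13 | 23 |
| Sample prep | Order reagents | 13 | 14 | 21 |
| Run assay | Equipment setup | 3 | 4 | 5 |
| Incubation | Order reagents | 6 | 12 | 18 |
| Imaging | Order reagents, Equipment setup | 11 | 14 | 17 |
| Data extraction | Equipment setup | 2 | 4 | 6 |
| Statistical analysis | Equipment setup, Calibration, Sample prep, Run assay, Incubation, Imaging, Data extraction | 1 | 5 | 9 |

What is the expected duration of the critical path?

te_Order reagents = (6 + 4·8 + 16)/6 = 54/6 = 9
te_Equipment setup = (6 + 4·7 + 20)/6 = 54/6 = 9
te_Calibration = (9 + 4·13 + 23)/6 = 84/6 = 14
te_Sample prep = (13 + 4·14 + 21)/6 = 90/6 = 15
te_Run assay = (3 + 4·4 + 5)/6 = 24/6 = 4
te_Incubation = (6 + 4·12 + 18)/6 = 72/6 = 12
te_Imaging = (11 + 4·14 + 17)/6 = 84/6 = 14
te_Data extraction = (2 + 4·4 + 6)/6 = 24/6 = 4
te_Statistical analysis = (1 + 4·5 + 9)/6 = 30/6 = 5

Forward pass:
ES_Order reagents = 0; EF_Order reagents = 9
ES_Equipment setup = 0; EF_Equipment setup = 9
ES_Calibration = 9; EF_Calibration = 9+14 = 23
ES_Sample prep = 9; EF_Sample prep = 9+15 = 24
ES_Run assay = 9; EF_Run assay = 9+4 = 13
ES_Incubation = 9; EF_Incubation = 9+12 = 21
ES_Imaging = max(EF_Order reagents=9, EF_Equipment setup=9) = 9; EF_Imaging = 9+14 = 23
ES_Data extraction = 9; EF_Data extraction = 9+4 = 13
ES_Statistical analysis = max(EF_Equipment setup=9, EF_Calibration=23, EF_Sample prep=24, EF_Run assay=13, EF_Incubation=21, EF_Imaging=23, EF_Data extraction=13) = 24; EF_Statistical analysis = 24+5 = 29
Expected project duration μ = 29 days. Critical path: Order reagents → Sample prep → Statistical analysis.

29 days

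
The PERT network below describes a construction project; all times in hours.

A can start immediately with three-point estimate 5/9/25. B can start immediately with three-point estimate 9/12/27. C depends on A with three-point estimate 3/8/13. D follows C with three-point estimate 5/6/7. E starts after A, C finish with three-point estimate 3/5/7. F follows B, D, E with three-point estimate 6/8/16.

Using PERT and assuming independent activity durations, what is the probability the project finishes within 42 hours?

0.975

te_A = (5 + 4·9 + 25)/6 = 66/6 = 11; σ²_A = ((25−5)/6)² = 11.111
te_B = (9 + 4·12 + 27)/6 = 84/6 = 14; σ²_B = ((27−9)/6)² = 9.000
te_C = (3 + 4·8 + 13)/6 = 48/6 = 8; σ²_C = ((13−3)/6)² = 2.778
te_D = (5 + 4·6 + 7)/6 = 36/6 = 6; σ²_D = ((7−5)/6)² = 0.111
te_E = (3 + 4·5 + 7)/6 = 30/6 = 5; σ²_E = ((7−3)/6)² = 0.444
te_F = (6 + 4·8 + 16)/6 = 54/6 = 9; σ²_F = ((16−6)/6)² = 2.778

Forward pass:
ES_A = 0; EF_A = 11
ES_B = 0; EF_B = 14
ES_C = 11; EF_C = 11+8 = 19
ES_D = 19; EF_D = 19+6 = 25
ES_E = max(EF_A=11, EF_C=19) = 19; EF_E = 19+5 = 24
ES_F = max(EF_B=14, EF_D=25, EF_E=24) = 25; EF_F = 25+9 = 34
Expected project duration μ = 34 hours. Critical path: A → C → D → F.

Variance along critical path = 11.111 + 2.778 + 0.111 + 2.778 = 16.778; σ = √16.778 = 4.096 hours.
Z = (42 − 34) / 4.096 = 1.953
P(T ≤ 42) = Φ(1.953) ≈ 0.975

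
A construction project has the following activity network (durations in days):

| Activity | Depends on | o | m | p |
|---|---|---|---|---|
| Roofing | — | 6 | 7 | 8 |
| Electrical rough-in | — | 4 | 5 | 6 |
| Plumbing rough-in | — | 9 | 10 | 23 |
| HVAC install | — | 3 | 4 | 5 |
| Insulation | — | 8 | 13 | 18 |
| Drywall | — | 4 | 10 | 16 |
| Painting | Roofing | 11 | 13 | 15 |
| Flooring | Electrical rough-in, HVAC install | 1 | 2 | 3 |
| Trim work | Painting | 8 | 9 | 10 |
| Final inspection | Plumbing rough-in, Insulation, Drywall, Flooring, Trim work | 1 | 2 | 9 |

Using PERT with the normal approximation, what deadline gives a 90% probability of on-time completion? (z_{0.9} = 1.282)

34.0 days

te_Roofing = (6 + 4·7 + 8)/6 = 42/6 = 7; σ²_Roofing = ((8−6)/6)² = 0.111
te_Electrical rough-in = (4 + 4·5 + 6)/6 = 30/6 = 5; σ²_Electrical rough-in = ((6−4)/6)² = 0.111
te_Plumbing rough-in = (9 + 4·10 + 23)/6 = 72/6 = 12; σ²_Plumbing rough-in = ((23−9)/6)² = 5.444
te_HVAC install = (3 + 4·4 + 5)/6 = 24/6 = 4; σ²_HVAC install = ((5−3)/6)² = 0.111
te_Insulation = (8 + 4·13 + 18)/6 = 78/6 = 13; σ²_Insulation = ((18−8)/6)² = 2.778
te_Drywall = (4 + 4·10 + 16)/6 = 60/6 = 10; σ²_Drywall = ((16−4)/6)² = 4.000
te_Painting = (11 + 4·13 + 15)/6 = 78/6 = 13; σ²_Painting = ((15−11)/6)² = 0.444
te_Flooring = (1 + 4·2 + 3)/6 = 12/6 = 2; σ²_Flooring = ((3−1)/6)² = 0.111
te_Trim work = (8 + 4·9 + 10)/6 = 54/6 = 9; σ²_Trim work = ((10−8)/6)² = 0.111
te_Final inspection = (1 + 4·2 + 9)/6 = 18/6 = 3; σ²_Final inspection = ((9−1)/6)² = 1.778

Forward pass:
ES_Roofing = 0; EF_Roofing = 7
ES_Electrical rough-in = 0; EF_Electrical rough-in = 5
ES_Plumbing rough-in = 0; EF_Plumbing rough-in = 12
ES_HVAC install = 0; EF_HVAC install = 4
ES_Insulation = 0; EF_Insulation = 13
ES_Drywall = 0; EF_Drywall = 10
ES_Painting = 7; EF_Painting = 7+13 = 20
ES_Flooring = max(EF_Electrical rough-in=5, EF_HVAC install=4) = 5; EF_Flooring = 5+2 = 7
ES_Trim work = 20; EF_Trim work = 20+9 = 29
ES_Final inspection = max(EF_Plumbing rough-in=12, EF_Insulation=13, EF_Drywall=10, EF_Flooring=7, EF_Trim work=29) = 29; EF_Final inspection = 29+3 = 32
Expected project duration μ = 32 days. Critical path: Roofing → Painting → Trim work → Final inspection.

Variance along critical path = 0.111 + 0.444 + 0.111 + 1.778 = 2.444; σ = 1.563 days.
D = μ + z·σ = 32 + 1.282·1.563 = 34.0 days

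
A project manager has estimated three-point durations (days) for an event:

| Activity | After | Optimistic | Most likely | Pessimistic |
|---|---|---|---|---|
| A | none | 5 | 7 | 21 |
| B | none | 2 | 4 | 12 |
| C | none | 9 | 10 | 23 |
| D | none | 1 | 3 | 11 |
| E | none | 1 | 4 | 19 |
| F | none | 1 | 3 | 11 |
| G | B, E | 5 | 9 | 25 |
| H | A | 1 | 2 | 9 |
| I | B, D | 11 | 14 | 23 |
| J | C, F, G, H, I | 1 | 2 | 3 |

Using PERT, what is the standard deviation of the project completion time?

te_A = (5 + 4·7 + 21)/6 = 54/6 = 9; σ²_A = ((21−5)/6)² = 7.111
te_B = (2 + 4·4 + 12)/6 = 30/6 = 5; σ²_B = ((12−2)/6)² = 2.778
te_C = (9 + 4·10 + 23)/6 = 72/6 = 12; σ²_C = ((23−9)/6)² = 5.444
te_D = (1 + 4·3 + 11)/6 = 24/6 = 4; σ²_D = ((11−1)/6)² = 2.778
te_E = (1 + 4·4 + 19)/6 = 36/6 = 6; σ²_E = ((19−1)/6)² = 9.000
te_F = (1 + 4·3 + 11)/6 = 24/6 = 4; σ²_F = ((11−1)/6)² = 2.778
te_G = (5 + 4·9 + 25)/6 = 66/6 = 11; σ²_G = ((25−5)/6)² = 11.111
te_H = (1 + 4·2 + 9)/6 = 18/6 = 3; σ²_H = ((9−1)/6)² = 1.778
te_I = (11 + 4·14 + 23)/6 = 90/6 = 15; σ²_I = ((23−11)/6)² = 4.000
te_J = (1 + 4·2 + 3)/6 = 12/6 = 2; σ²_J = ((3−1)/6)² = 0.111

Forward pass:
ES_A = 0; EF_A = 9
ES_B = 0; EF_B = 5
ES_C = 0; EF_C = 12
ES_D = 0; EF_D = 4
ES_E = 0; EF_E = 6
ES_F = 0; EF_F = 4
ES_G = max(EF_B=5, EF_E=6) = 6; EF_G = 6+11 = 17
ES_H = 9; EF_H = 9+3 = 12
ES_I = max(EF_B=5, EF_D=4) = 5; EF_I = 5+15 = 20
ES_J = max(EF_C=12, EF_F=4, EF_G=17, EF_H=12, EF_I=20) = 20; EF_J = 20+2 = 22
Expected project duration μ = 22 days. Critical path: B → I → J.

Variance along critical path = 2.778 + 4.000 + 0.111 = 6.889
σ = √6.889 = 2.625 days

2.62 days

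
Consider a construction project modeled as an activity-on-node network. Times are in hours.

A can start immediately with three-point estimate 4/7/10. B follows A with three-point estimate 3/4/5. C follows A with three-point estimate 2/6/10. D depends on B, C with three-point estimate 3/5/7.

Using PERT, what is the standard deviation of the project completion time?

te_A = (4 + 4·7 + 10)/6 = 42/6 = 7; σ²_A = ((10−4)/6)² = 1.000
te_B = (3 + 4·4 + 5)/6 = 24/6 = 4; σ²_B = ((5−3)/6)² = 0.111
te_C = (2 + 4·6 + 10)/6 = 36/6 = 6; σ²_C = ((10−2)/6)² = 1.778
te_D = (3 + 4·5 + 7)/6 = 30/6 = 5; σ²_D = ((7−3)/6)² = 0.444

Forward pass:
ES_A = 0; EF_A = 7
ES_B = 7; EF_B = 7+4 = 11
ES_C = 7; EF_C = 7+6 = 13
ES_D = max(EF_B=11, EF_C=13) = 13; EF_D = 13+5 = 18
Expected project duration μ = 18 hours. Critical path: A → C → D.

Variance along critical path = 1.000 + 1.778 + 0.444 = 3.222
σ = √3.222 = 1.795 hours

1.80 hours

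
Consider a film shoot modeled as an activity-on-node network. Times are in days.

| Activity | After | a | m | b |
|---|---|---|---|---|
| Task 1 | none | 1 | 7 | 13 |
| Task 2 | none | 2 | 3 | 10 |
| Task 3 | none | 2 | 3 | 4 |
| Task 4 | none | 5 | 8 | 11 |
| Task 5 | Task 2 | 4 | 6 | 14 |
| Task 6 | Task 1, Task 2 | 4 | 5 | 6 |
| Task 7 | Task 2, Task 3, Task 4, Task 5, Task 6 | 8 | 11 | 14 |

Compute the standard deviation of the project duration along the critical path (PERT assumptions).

2.26 days

te_Task 1 = (1 + 4·7 + 13)/6 = 42/6 = 7; σ²_Task 1 = ((13−1)/6)² = 4.000
te_Task 2 = (2 + 4·3 + 10)/6 = 24/6 = 4; σ²_Task 2 = ((10−2)/6)² = 1.778
te_Task 3 = (2 + 4·3 + 4)/6 = 18/6 = 3; σ²_Task 3 = ((4−2)/6)² = 0.111
te_Task 4 = (5 + 4·8 + 11)/6 = 48/6 = 8; σ²_Task 4 = ((11−5)/6)² = 1.000
te_Task 5 = (4 + 4·6 + 14)/6 = 42/6 = 7; σ²_Task 5 = ((14−4)/6)² = 2.778
te_Task 6 = (4 + 4·5 + 6)/6 = 30/6 = 5; σ²_Task 6 = ((6−4)/6)² = 0.111
te_Task 7 = (8 + 4·11 + 14)/6 = 66/6 = 11; σ²_Task 7 = ((14−8)/6)² = 1.000

Forward pass:
ES_Task 1 = 0; EF_Task 1 = 7
ES_Task 2 = 0; EF_Task 2 = 4
ES_Task 3 = 0; EF_Task 3 = 3
ES_Task 4 = 0; EF_Task 4 = 8
ES_Task 5 = 4; EF_Task 5 = 4+7 = 11
ES_Task 6 = max(EF_Task 1=7, EF_Task 2=4) = 7; EF_Task 6 = 7+5 = 12
ES_Task 7 = max(EF_Task 2=4, EF_Task 3=3, EF_Task 4=8, EF_Task 5=11, EF_Task 6=12) = 12; EF_Task 7 = 12+11 = 23
Expected project duration μ = 23 days. Critical path: Task 1 → Task 6 → Task 7.

Variance along critical path = 4.000 + 0.111 + 1.000 = 5.111
σ = √5.111 = 2.261 days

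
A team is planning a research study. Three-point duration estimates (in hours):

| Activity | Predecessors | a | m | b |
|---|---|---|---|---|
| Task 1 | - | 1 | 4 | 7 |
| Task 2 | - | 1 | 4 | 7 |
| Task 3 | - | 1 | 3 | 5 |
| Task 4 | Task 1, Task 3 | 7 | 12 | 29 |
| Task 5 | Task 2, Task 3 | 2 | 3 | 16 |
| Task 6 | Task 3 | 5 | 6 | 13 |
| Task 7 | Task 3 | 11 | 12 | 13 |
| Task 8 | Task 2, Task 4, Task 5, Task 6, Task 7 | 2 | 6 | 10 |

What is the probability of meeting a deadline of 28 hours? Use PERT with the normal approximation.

te_Task 1 = (1 + 4·4 + 7)/6 = 24/6 = 4; σ²_Task 1 = ((7−1)/6)² = 1.000
te_Task 2 = (1 + 4·4 + 7)/6 = 24/6 = 4; σ²_Task 2 = ((7−1)/6)² = 1.000
te_Task 3 = (1 + 4·3 + 5)/6 = 18/6 = 3; σ²_Task 3 = ((5−1)/6)² = 0.444
te_Task 4 = (7 + 4·12 + 29)/6 = 84/6 = 14; σ²_Task 4 = ((29−7)/6)² = 13.444
te_Task 5 = (2 + 4·3 + 16)/6 = 30/6 = 5; σ²_Task 5 = ((16−2)/6)² = 5.444
te_Task 6 = (5 + 4·6 + 13)/6 = 42/6 = 7; σ²_Task 6 = ((13−5)/6)² = 1.778
te_Task 7 = (11 + 4·12 + 13)/6 = 72/6 = 12; σ²_Task 7 = ((13−11)/6)² = 0.111
te_Task 8 = (2 + 4·6 + 10)/6 = 36/6 = 6; σ²_Task 8 = ((10−2)/6)² = 1.778

Forward pass:
ES_Task 1 = 0; EF_Task 1 = 4
ES_Task 2 = 0; EF_Task 2 = 4
ES_Task 3 = 0; EF_Task 3 = 3
ES_Task 4 = max(EF_Task 1=4, EF_Task 3=3) = 4; EF_Task 4 = 4+14 = 18
ES_Task 5 = max(EF_Task 2=4, EF_Task 3=3) = 4; EF_Task 5 = 4+5 = 9
ES_Task 6 = 3; EF_Task 6 = 3+7 = 10
ES_Task 7 = 3; EF_Task 7 = 3+12 = 15
ES_Task 8 = max(EF_Task 2=4, EF_Task 4=18, EF_Task 5=9, EF_Task 6=10, EF_Task 7=15) = 18; EF_Task 8 = 18+6 = 24
Expected project duration μ = 24 hours. Critical path: Task 1 → Task 4 → Task 8.

Variance along critical path = 1.000 + 13.444 + 1.778 = 16.222; σ = √16.222 = 4.028 hours.
Z = (28 − 24) / 4.028 = 0.993
P(T ≤ 28) = Φ(0.993) ≈ 0.840

0.840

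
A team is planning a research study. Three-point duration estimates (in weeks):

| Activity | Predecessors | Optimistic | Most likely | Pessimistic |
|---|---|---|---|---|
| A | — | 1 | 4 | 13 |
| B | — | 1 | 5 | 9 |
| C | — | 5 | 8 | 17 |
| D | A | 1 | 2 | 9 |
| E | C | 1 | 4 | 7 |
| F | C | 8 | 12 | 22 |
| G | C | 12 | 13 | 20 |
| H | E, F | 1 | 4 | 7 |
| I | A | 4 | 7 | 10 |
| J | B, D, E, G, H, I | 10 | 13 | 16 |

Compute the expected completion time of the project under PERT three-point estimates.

39 weeks

te_A = (1 + 4·4 + 13)/6 = 30/6 = 5
te_B = (1 + 4·5 + 9)/6 = 30/6 = 5
te_C = (5 + 4·8 + 17)/6 = 54/6 = 9
te_D = (1 + 4·2 + 9)/6 = 18/6 = 3
te_E = (1 + 4·4 + 7)/6 = 24/6 = 4
te_F = (8 + 4·12 + 22)/6 = 78/6 = 13
te_G = (12 + 4·13 + 20)/6 = 84/6 = 14
te_H = (1 + 4·4 + 7)/6 = 24/6 = 4
te_I = (4 + 4·7 + 10)/6 = 42/6 = 7
te_J = (10 + 4·13 + 16)/6 = 78/6 = 13

Forward pass:
ES_A = 0; EF_A = 5
ES_B = 0; EF_B = 5
ES_C = 0; EF_C = 9
ES_D = 5; EF_D = 5+3 = 8
ES_E = 9; EF_E = 9+4 = 13
ES_F = 9; EF_F = 9+13 = 22
ES_G = 9; EF_G = 9+14 = 23
ES_H = max(EF_E=13, EF_F=22) = 22; EF_H = 22+4 = 26
ES_I = 5; EF_I = 5+7 = 12
ES_J = max(EF_B=5, EF_D=8, EF_E=13, EF_G=23, EF_H=26, EF_I=12) = 26; EF_J = 26+13 = 39
Expected project duration μ = 39 weeks. Critical path: C → F → H → J.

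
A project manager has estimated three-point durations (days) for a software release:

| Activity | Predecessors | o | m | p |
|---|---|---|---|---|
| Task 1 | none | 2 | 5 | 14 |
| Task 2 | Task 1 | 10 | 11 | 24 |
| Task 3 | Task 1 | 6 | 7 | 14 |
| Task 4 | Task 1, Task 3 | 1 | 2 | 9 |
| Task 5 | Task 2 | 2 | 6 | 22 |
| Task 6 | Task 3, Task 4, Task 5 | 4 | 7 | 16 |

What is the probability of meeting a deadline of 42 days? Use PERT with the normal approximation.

te_Task 1 = (2 + 4·5 + 14)/6 = 36/6 = 6; σ²_Task 1 = ((14−2)/6)² = 4.000
te_Task 2 = (10 + 4·11 + 24)/6 = 78/6 = 13; σ²_Task 2 = ((24−10)/6)² = 5.444
te_Task 3 = (6 + 4·7 + 14)/6 = 48/6 = 8; σ²_Task 3 = ((14−6)/6)² = 1.778
te_Task 4 = (1 + 4·2 + 9)/6 = 18/6 = 3; σ²_Task 4 = ((9−1)/6)² = 1.778
te_Task 5 = (2 + 4·6 + 22)/6 = 48/6 = 8; σ²_Task 5 = ((22−2)/6)² = 11.111
te_Task 6 = (4 + 4·7 + 16)/6 = 48/6 = 8; σ²_Task 6 = ((16−4)/6)² = 4.000

Forward pass:
ES_Task 1 = 0; EF_Task 1 = 6
ES_Task 2 = 6; EF_Task 2 = 6+13 = 19
ES_Task 3 = 6; EF_Task 3 = 6+8 = 14
ES_Task 4 = max(EF_Task 1=6, EF_Task 3=14) = 14; EF_Task 4 = 14+3 = 17
ES_Task 5 = 19; EF_Task 5 = 19+8 = 27
ES_Task 6 = max(EF_Task 3=14, EF_Task 4=17, EF_Task 5=27) = 27; EF_Task 6 = 27+8 = 35
Expected project duration μ = 35 days. Critical path: Task 1 → Task 2 → Task 5 → Task 6.

Variance along critical path = 4.000 + 5.444 + 11.111 + 4.000 = 24.556; σ = √24.556 = 4.955 days.
Z = (42 − 35) / 4.955 = 1.413
P(T ≤ 42) = Φ(1.413) ≈ 0.921

0.921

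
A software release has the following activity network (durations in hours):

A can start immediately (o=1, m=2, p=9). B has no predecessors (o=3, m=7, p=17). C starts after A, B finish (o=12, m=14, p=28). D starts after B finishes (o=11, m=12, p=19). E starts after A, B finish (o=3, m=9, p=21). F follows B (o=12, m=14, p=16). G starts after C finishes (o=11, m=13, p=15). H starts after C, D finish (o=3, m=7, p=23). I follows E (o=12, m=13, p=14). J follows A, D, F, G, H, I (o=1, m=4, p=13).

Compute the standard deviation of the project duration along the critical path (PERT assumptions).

4.12 hours

te_A = (1 + 4·2 + 9)/6 = 18/6 = 3; σ²_A = ((9−1)/6)² = 1.778
te_B = (3 + 4·7 + 17)/6 = 48/6 = 8; σ²_B = ((17−3)/6)² = 5.444
te_C = (12 + 4·14 + 28)/6 = 96/6 = 16; σ²_C = ((28−12)/6)² = 7.111
te_D = (11 + 4·12 + 19)/6 = 78/6 = 13; σ²_D = ((19−11)/6)² = 1.778
te_E = (3 + 4·9 + 21)/6 = 60/6 = 10; σ²_E = ((21−3)/6)² = 9.000
te_F = (12 + 4·14 + 16)/6 = 84/6 = 14; σ²_F = ((16−12)/6)² = 0.444
te_G = (11 + 4·13 + 15)/6 = 78/6 = 13; σ²_G = ((15−11)/6)² = 0.444
te_H = (3 + 4·7 + 23)/6 = 54/6 = 9; σ²_H = ((23−3)/6)² = 11.111
te_I = (12 + 4·13 + 14)/6 = 78/6 = 13; σ²_I = ((14−12)/6)² = 0.111
te_J = (1 + 4·4 + 13)/6 = 30/6 = 5; σ²_J = ((13−1)/6)² = 4.000

Forward pass:
ES_A = 0; EF_A = 3
ES_B = 0; EF_B = 8
ES_C = max(EF_A=3, EF_B=8) = 8; EF_C = 8+16 = 24
ES_D = 8; EF_D = 8+13 = 21
ES_E = max(EF_A=3, EF_B=8) = 8; EF_E = 8+10 = 18
ES_F = 8; EF_F = 8+14 = 22
ES_G = 24; EF_G = 24+13 = 37
ES_H = max(EF_C=24, EF_D=21) = 24; EF_H = 24+9 = 33
ES_I = 18; EF_I = 18+13 = 31
ES_J = max(EF_A=3, EF_D=21, EF_F=22, EF_G=37, EF_H=33, EF_I=31) = 37; EF_J = 37+5 = 42
Expected project duration μ = 42 hours. Critical path: B → C → G → J.

Variance along critical path = 5.444 + 7.111 + 0.444 + 4.000 = 17.000
σ = √17.000 = 4.123 hours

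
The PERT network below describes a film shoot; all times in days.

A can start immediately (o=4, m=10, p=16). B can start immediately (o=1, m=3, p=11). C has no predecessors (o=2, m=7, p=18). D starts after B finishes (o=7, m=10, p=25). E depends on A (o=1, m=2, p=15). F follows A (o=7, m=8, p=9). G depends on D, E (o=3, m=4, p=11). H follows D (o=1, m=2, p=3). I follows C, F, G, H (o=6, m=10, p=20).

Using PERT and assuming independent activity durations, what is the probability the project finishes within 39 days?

te_A = (4 + 4·10 + 16)/6 = 60/6 = 10; σ²_A = ((16−4)/6)² = 4.000
te_B = (1 + 4·3 + 11)/6 = 24/6 = 4; σ²_B = ((11−1)/6)² = 2.778
te_C = (2 + 4·7 + 18)/6 = 48/6 = 8; σ²_C = ((18−2)/6)² = 7.111
te_D = (7 + 4·10 + 25)/6 = 72/6 = 12; σ²_D = ((25−7)/6)² = 9.000
te_E = (1 + 4·2 + 15)/6 = 24/6 = 4; σ²_E = ((15−1)/6)² = 5.444
te_F = (7 + 4·8 + 9)/6 = 48/6 = 8; σ²_F = ((9−7)/6)² = 0.111
te_G = (3 + 4·4 + 11)/6 = 30/6 = 5; σ²_G = ((11−3)/6)² = 1.778
te_H = (1 + 4·2 + 3)/6 = 12/6 = 2; σ²_H = ((3−1)/6)² = 0.111
te_I = (6 + 4·10 + 20)/6 = 66/6 = 11; σ²_I = ((20−6)/6)² = 5.444

Forward pass:
ES_A = 0; EF_A = 10
ES_B = 0; EF_B = 4
ES_C = 0; EF_C = 8
ES_D = 4; EF_D = 4+12 = 16
ES_E = 10; EF_E = 10+4 = 14
ES_F = 10; EF_F = 10+8 = 18
ES_G = max(EF_D=16, EF_E=14) = 16; EF_G = 16+5 = 21
ES_H = 16; EF_H = 16+2 = 18
ES_I = max(EF_C=8, EF_F=18, EF_G=21, EF_H=18) = 21; EF_I = 21+11 = 32
Expected project duration μ = 32 days. Critical path: B → D → G → I.

Variance along critical path = 2.778 + 9.000 + 1.778 + 5.444 = 19.000; σ = √19.000 = 4.359 days.
Z = (39 − 32) / 4.359 = 1.606
P(T ≤ 39) = Φ(1.606) ≈ 0.946

0.946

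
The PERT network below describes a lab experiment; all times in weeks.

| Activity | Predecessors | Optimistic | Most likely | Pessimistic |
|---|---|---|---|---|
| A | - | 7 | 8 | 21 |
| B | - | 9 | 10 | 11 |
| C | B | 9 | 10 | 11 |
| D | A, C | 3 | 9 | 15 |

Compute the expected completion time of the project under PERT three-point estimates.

te_A = (7 + 4·8 + 21)/6 = 60/6 = 10
te_B = (9 + 4·10 + 11)/6 = 60/6 = 10
te_C = (9 + 4·10 + 11)/6 = 60/6 = 10
te_D = (3 + 4·9 + 15)/6 = 54/6 = 9

Forward pass:
ES_A = 0; EF_A = 10
ES_B = 0; EF_B = 10
ES_C = 10; EF_C = 10+10 = 20
ES_D = max(EF_A=10, EF_C=20) = 20; EF_D = 20+9 = 29
Expected project duration μ = 29 weeks. Critical path: B → C → D.

29 weeks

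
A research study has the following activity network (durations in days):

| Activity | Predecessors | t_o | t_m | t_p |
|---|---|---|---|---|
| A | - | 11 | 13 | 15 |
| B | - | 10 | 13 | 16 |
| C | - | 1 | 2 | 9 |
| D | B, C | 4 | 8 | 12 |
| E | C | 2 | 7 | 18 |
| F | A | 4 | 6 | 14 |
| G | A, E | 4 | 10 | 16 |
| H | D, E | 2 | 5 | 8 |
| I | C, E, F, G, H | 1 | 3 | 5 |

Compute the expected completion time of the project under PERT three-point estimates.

29 days

te_A = (11 + 4·13 + 15)/6 = 78/6 = 13
te_B = (10 + 4·13 + 16)/6 = 78/6 = 13
te_C = (1 + 4·2 + 9)/6 = 18/6 = 3
te_D = (4 + 4·8 + 12)/6 = 48/6 = 8
te_E = (2 + 4·7 + 18)/6 = 48/6 = 8
te_F = (4 + 4·6 + 14)/6 = 42/6 = 7
te_G = (4 + 4·10 + 16)/6 = 60/6 = 10
te_H = (2 + 4·5 + 8)/6 = 30/6 = 5
te_I = (1 + 4·3 + 5)/6 = 18/6 = 3

Forward pass:
ES_A = 0; EF_A = 13
ES_B = 0; EF_B = 13
ES_C = 0; EF_C = 3
ES_D = max(EF_B=13, EF_C=3) = 13; EF_D = 13+8 = 21
ES_E = 3; EF_E = 3+8 = 11
ES_F = 13; EF_F = 13+7 = 20
ES_G = max(EF_A=13, EF_E=11) = 13; EF_G = 13+10 = 23
ES_H = max(EF_D=21, EF_E=11) = 21; EF_H = 21+5 = 26
ES_I = max(EF_C=3, EF_E=11, EF_F=20, EF_G=23, EF_H=26) = 26; EF_I = 26+3 = 29
Expected project duration μ = 29 days. Critical path: B → D → H → I.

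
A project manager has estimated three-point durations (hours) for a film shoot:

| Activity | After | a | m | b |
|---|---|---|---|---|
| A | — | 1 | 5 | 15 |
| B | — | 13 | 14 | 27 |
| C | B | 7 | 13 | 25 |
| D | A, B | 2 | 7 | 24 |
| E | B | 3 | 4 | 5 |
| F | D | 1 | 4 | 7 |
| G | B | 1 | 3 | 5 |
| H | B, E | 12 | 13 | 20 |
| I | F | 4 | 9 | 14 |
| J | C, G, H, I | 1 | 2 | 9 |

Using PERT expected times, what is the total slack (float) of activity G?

te_A = (1 + 4·5 + 15)/6 = 36/6 = 6
te_B = (13 + 4·14 + 27)/6 = 96/6 = 16
te_C = (7 + 4·13 + 25)/6 = 84/6 = 14
te_D = (2 + 4·7 + 24)/6 = 54/6 = 9
te_E = (3 + 4·4 + 5)/6 = 24/6 = 4
te_F = (1 + 4·4 + 7)/6 = 24/6 = 4
te_G = (1 + 4·3 + 5)/6 = 18/6 = 3
te_H = (12 + 4·13 + 20)/6 = 84/6 = 14
te_I = (4 + 4·9 + 14)/6 = 54/6 = 9
te_J = (1 + 4·2 + 9)/6 = 18/6 = 3

Forward pass:
ES_A = 0; EF_A = 6
ES_B = 0; EF_B = 16
ES_C = 16; EF_C = 16+14 = 30
ES_D = max(EF_A=6, EF_B=16) = 16; EF_D = 16+9 = 25
ES_E = 16; EF_E = 16+4 = 20
ES_F = 25; EF_F = 25+4 = 29
ES_G = 16; EF_G = 16+3 = 19
ES_H = max(EF_B=16, EF_E=20) = 20; EF_H = 20+14 = 34
ES_I = 29; EF_I = 29+9 = 38
ES_J = max(EF_C=30, EF_G=19, EF_H=34, EF_I=38) = 38; EF_J = 38+3 = 41
Expected project duration μ = 41 hours. Critical path: B → D → F → I → J.

Backward pass:
LF_J = 41; LS_J = 41−3 = 38
LF_I = LS_J = 38; LS_I = 38−9 = 29
LF_H = LS_J = 38; LS_H = 38−14 = 24
LF_G = LS_J = 38; LS_G = 38−3 = 35
LF_F = LS_I = 29; LS_F = 29−4 = 25
LF_E = LS_H = 24; LS_E = 24−4 = 20
LF_D = LS_F = 25; LS_D = 25−9 = 16
LF_C = LS_J = 38; LS_C = 38−14 = 24
LF_B = min(LS_C=24, LS_D=16, LS_E=20, LS_G=35, LS_H=24) = 16; LS_B = 16−16 = 0
LF_A = LS_D = 16; LS_A = 16−6 = 10
Slack_G = LS_G − ES_G = 35 − 16 = 19

19 hours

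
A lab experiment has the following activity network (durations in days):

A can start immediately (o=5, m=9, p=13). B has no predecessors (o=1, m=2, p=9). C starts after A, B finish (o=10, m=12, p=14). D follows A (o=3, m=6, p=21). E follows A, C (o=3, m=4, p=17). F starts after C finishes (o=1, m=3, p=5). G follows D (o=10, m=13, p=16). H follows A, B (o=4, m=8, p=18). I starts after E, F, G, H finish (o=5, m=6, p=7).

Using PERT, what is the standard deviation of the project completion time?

te_A = (5 + 4·9 + 13)/6 = 54/6 = 9; σ²_A = ((13−5)/6)² = 1.778
te_B = (1 + 4·2 + 9)/6 = 18/6 = 3; σ²_B = ((9−1)/6)² = 1.778
te_C = (10 + 4·12 + 14)/6 = 72/6 = 12; σ²_C = ((14−10)/6)² = 0.444
te_D = (3 + 4·6 + 21)/6 = 48/6 = 8; σ²_D = ((21−3)/6)² = 9.000
te_E = (3 + 4·4 + 17)/6 = 36/6 = 6; σ²_E = ((17−3)/6)² = 5.444
te_F = (1 + 4·3 + 5)/6 = 18/6 = 3; σ²_F = ((5−1)/6)² = 0.444
te_G = (10 + 4·13 + 16)/6 = 78/6 = 13; σ²_G = ((16−10)/6)² = 1.000
te_H = (4 + 4·8 + 18)/6 = 54/6 = 9; σ²_H = ((18−4)/6)² = 5.444
te_I = (5 + 4·6 + 7)/6 = 36/6 = 6; σ²_I = ((7−5)/6)² = 0.111

Forward pass:
ES_A = 0; EF_A = 9
ES_B = 0; EF_B = 3
ES_C = max(EF_A=9, EF_B=3) = 9; EF_C = 9+12 = 21
ES_D = 9; EF_D = 9+8 = 17
ES_E = max(EF_A=9, EF_C=21) = 21; EF_E = 21+6 = 27
ES_F = 21; EF_F = 21+3 = 24
ES_G = 17; EF_G = 17+13 = 30
ES_H = max(EF_A=9, EF_B=3) = 9; EF_H = 9+9 = 18
ES_I = max(EF_E=27, EF_F=24, EF_G=30, EF_H=18) = 30; EF_I = 30+6 = 36
Expected project duration μ = 36 days. Critical path: A → D → G → I.

Variance along critical path = 1.778 + 9.000 + 1.000 + 0.111 = 11.889
σ = √11.889 = 3.448 days

3.45 days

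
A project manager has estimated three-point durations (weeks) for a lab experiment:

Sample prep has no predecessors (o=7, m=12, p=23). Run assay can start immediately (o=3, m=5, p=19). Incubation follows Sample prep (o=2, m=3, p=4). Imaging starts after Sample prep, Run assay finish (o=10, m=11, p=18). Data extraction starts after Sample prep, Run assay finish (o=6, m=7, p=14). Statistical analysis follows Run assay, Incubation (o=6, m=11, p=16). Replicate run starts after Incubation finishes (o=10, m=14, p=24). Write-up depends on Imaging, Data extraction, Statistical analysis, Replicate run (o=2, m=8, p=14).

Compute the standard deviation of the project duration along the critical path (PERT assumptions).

4.08 weeks

te_Sample prep = (7 + 4·12 + 23)/6 = 78/6 = 13; σ²_Sample prep = ((23−7)/6)² = 7.111
te_Run assay = (3 + 4·5 + 19)/6 = 42/6 = 7; σ²_Run assay = ((19−3)/6)² = 7.111
te_Incubation = (2 + 4·3 + 4)/6 = 18/6 = 3; σ²_Incubation = ((4−2)/6)² = 0.111
te_Imaging = (10 + 4·11 + 18)/6 = 72/6 = 12; σ²_Imaging = ((18−10)/6)² = 1.778
te_Data extraction = (6 + 4·7 + 14)/6 = 48/6 = 8; σ²_Data extraction = ((14−6)/6)² = 1.778
te_Statistical analysis = (6 + 4·11 + 16)/6 = 66/6 = 11; σ²_Statistical analysis = ((16−6)/6)² = 2.778
te_Replicate run = (10 + 4·14 + 24)/6 = 90/6 = 15; σ²_Replicate run = ((24−10)/6)² = 5.444
te_Write-up = (2 + 4·8 + 14)/6 = 48/6 = 8; σ²_Write-up = ((14−2)/6)² = 4.000

Forward pass:
ES_Sample prep = 0; EF_Sample prep = 13
ES_Run assay = 0; EF_Run assay = 7
ES_Incubation = 13; EF_Incubation = 13+3 = 16
ES_Imaging = max(EF_Sample prep=13, EF_Run assay=7) = 13; EF_Imaging = 13+12 = 25
ES_Data extraction = max(EF_Sample prep=13, EF_Run assay=7) = 13; EF_Data extraction = 13+8 = 21
ES_Statistical analysis = max(EF_Run assay=7, EF_Incubation=16) = 16; EF_Statistical analysis = 16+11 = 27
ES_Replicate run = 16; EF_Replicate run = 16+15 = 31
ES_Write-up = max(EF_Imaging=25, EF_Data extraction=21, EF_Statistical analysis=27, EF_Replicate run=31) = 31; EF_Write-up = 31+8 = 39
Expected project duration μ = 39 weeks. Critical path: Sample prep → Incubation → Replicate run → Write-up.

Variance along critical path = 7.111 + 0.111 + 5.444 + 4.000 = 16.667
σ = √16.667 = 4.082 weeks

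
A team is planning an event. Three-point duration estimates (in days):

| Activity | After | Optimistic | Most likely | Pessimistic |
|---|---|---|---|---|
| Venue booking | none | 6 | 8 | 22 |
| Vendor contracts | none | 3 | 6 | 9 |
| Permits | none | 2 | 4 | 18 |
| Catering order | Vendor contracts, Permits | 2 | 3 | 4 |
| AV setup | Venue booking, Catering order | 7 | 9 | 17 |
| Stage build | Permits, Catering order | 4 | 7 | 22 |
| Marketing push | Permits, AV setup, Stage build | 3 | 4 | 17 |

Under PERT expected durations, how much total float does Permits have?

1 days

te_Venue booking = (6 + 4·8 + 22)/6 = 60/6 = 10
te_Vendor contracts = (3 + 4·6 + 9)/6 = 36/6 = 6
te_Permits = (2 + 4·4 + 18)/6 = 36/6 = 6
te_Catering order = (2 + 4·3 + 4)/6 = 18/6 = 3
te_AV setup = (7 + 4·9 + 17)/6 = 60/6 = 10
te_Stage build = (4 + 4·7 + 22)/6 = 54/6 = 9
te_Marketing push = (3 + 4·4 + 17)/6 = 36/6 = 6

Forward pass:
ES_Venue booking = 0; EF_Venue booking = 10
ES_Vendor contracts = 0; EF_Vendor contracts = 6
ES_Permits = 0; EF_Permits = 6
ES_Catering order = max(EF_Vendor contracts=6, EF_Permits=6) = 6; EF_Catering order = 6+3 = 9
ES_AV setup = max(EF_Venue booking=10, EF_Catering order=9) = 10; EF_AV setup = 10+10 = 20
ES_Stage build = max(EF_Permits=6, EF_Catering order=9) = 9; EF_Stage build = 9+9 = 18
ES_Marketing push = max(EF_Permits=6, EF_AV setup=20, EF_Stage build=18) = 20; EF_Marketing push = 20+6 = 26
Expected project duration μ = 26 days. Critical path: Venue booking → AV setup → Marketing push.

Backward pass:
LF_Marketing push = 26; LS_Marketing push = 26−6 = 20
LF_Stage build = LS_Marketing push = 20; LS_Stage build = 20−9 = 11
LF_AV setup = LS_Marketing push = 20; LS_AV setup = 20−10 = 10
LF_Catering order = min(LS_AV setup=10, LS_Stage build=11) = 10; LS_Catering order = 10−3 = 7
LF_Permits = min(LS_Catering order=7, LS_Stage build=11, LS_Marketing push=20) = 7; LS_Permits = 7−6 = 1
LF_Vendor contracts = LS_Catering order = 7; LS_Vendor contracts = 7−6 = 1
LF_Venue booking = LS_AV setup = 10; LS_Venue booking = 10−10 = 0
Slack_Permits = LS_Permits − ES_Permits = 1 − 0 = 1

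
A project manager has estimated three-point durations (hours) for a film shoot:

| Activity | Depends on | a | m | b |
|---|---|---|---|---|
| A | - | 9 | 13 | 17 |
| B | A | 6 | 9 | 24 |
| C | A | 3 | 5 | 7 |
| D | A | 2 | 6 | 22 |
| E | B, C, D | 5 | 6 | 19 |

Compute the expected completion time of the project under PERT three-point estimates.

32 hours

te_A = (9 + 4·13 + 17)/6 = 78/6 = 13
te_B = (6 + 4·9 + 24)/6 = 66/6 = 11
te_C = (3 + 4·5 + 7)/6 = 30/6 = 5
te_D = (2 + 4·6 + 22)/6 = 48/6 = 8
te_E = (5 + 4·6 + 19)/6 = 48/6 = 8

Forward pass:
ES_A = 0; EF_A = 13
ES_B = 13; EF_B = 13+11 = 24
ES_C = 13; EF_C = 13+5 = 18
ES_D = 13; EF_D = 13+8 = 21
ES_E = max(EF_B=24, EF_C=18, EF_D=21) = 24; EF_E = 24+8 = 32
Expected project duration μ = 32 hours. Critical path: A → B → E.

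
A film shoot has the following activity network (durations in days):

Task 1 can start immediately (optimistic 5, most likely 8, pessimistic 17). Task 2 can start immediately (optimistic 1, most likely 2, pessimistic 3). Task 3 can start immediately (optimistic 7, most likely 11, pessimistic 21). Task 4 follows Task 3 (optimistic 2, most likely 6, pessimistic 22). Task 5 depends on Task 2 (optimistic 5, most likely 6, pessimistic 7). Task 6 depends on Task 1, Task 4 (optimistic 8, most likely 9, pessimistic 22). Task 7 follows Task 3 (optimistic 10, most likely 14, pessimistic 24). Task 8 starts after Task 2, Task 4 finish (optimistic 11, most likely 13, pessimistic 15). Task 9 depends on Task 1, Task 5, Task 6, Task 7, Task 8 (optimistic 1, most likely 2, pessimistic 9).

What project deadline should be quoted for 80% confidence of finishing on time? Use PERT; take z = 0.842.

te_Task 1 = (5 + 4·8 + 17)/6 = 54/6 = 9; σ²_Task 1 = ((17−5)/6)² = 4.000
te_Task 2 = (1 + 4·2 + 3)/6 = 12/6 = 2; σ²_Task 2 = ((3−1)/6)² = 0.111
te_Task 3 = (7 + 4·11 + 21)/6 = 72/6 = 12; σ²_Task 3 = ((21−7)/6)² = 5.444
te_Task 4 = (2 + 4·6 + 22)/6 = 48/6 = 8; σ²_Task 4 = ((22−2)/6)² = 11.111
te_Task 5 = (5 + 4·6 + 7)/6 = 36/6 = 6; σ²_Task 5 = ((7−5)/6)² = 0.111
te_Task 6 = (8 + 4·9 + 22)/6 = 66/6 = 11; σ²_Task 6 = ((22−8)/6)² = 5.444
te_Task 7 = (10 + 4·14 + 24)/6 = 90/6 = 15; σ²_Task 7 = ((24−10)/6)² = 5.444
te_Task 8 = (11 + 4·13 + 15)/6 = 78/6 = 13; σ²_Task 8 = ((15−11)/6)² = 0.444
te_Task 9 = (1 + 4·2 + 9)/6 = 18/6 = 3; σ²_Task 9 = ((9−1)/6)² = 1.778

Forward pass:
ES_Task 1 = 0; EF_Task 1 = 9
ES_Task 2 = 0; EF_Task 2 = 2
ES_Task 3 = 0; EF_Task 3 = 12
ES_Task 4 = 12; EF_Task 4 = 12+8 = 20
ES_Task 5 = 2; EF_Task 5 = 2+6 = 8
ES_Task 6 = max(EF_Task 1=9, EF_Task 4=20) = 20; EF_Task 6 = 20+11 = 31
ES_Task 7 = 12; EF_Task 7 = 12+15 = 27
ES_Task 8 = max(EF_Task 2=2, EF_Task 4=20) = 20; EF_Task 8 = 20+13 = 33
ES_Task 9 = max(EF_Task 1=9, EF_Task 5=8, EF_Task 6=31, EF_Task 7=27, EF_Task 8=33) = 33; EF_Task 9 = 33+3 = 36
Expected project duration μ = 36 days. Critical path: Task 3 → Task 4 → Task 8 → Task 9.

Variance along critical path = 5.444 + 11.111 + 0.444 + 1.778 = 18.778; σ = 4.333 days.
D = μ + z·σ = 36 + 0.842·4.333 = 39.6 days

39.6 days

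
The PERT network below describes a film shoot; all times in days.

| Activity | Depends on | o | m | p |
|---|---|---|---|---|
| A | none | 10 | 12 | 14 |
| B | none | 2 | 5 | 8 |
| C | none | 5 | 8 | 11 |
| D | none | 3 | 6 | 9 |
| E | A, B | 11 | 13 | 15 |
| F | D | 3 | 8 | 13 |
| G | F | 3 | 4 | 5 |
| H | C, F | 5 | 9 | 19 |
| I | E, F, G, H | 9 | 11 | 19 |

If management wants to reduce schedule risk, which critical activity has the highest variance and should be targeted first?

te_A = (10 + 4·12 + 14)/6 = 72/6 = 12; σ²_A = ((14−10)/6)² = 0.444
te_B = (2 + 4·5 + 8)/6 = 30/6 = 5; σ²_B = ((8−2)/6)² = 1.000
te_C = (5 + 4·8 + 11)/6 = 48/6 = 8; σ²_C = ((11−5)/6)² = 1.000
te_D = (3 + 4·6 + 9)/6 = 36/6 = 6; σ²_D = ((9−3)/6)² = 1.000
te_E = (11 + 4·13 + 15)/6 = 78/6 = 13; σ²_E = ((15−11)/6)² = 0.444
te_F = (3 + 4·8 + 13)/6 = 48/6 = 8; σ²_F = ((13−3)/6)² = 2.778
te_G = (3 + 4·4 + 5)/6 = 24/6 = 4; σ²_G = ((5−3)/6)² = 0.111
te_H = (5 + 4·9 + 19)/6 = 60/6 = 10; σ²_H = ((19−5)/6)² = 5.444
te_I = (9 + 4·11 + 19)/6 = 72/6 = 12; σ²_I = ((19−9)/6)² = 2.778

Forward pass:
ES_A = 0; EF_A = 12
ES_B = 0; EF_B = 5
ES_C = 0; EF_C = 8
ES_D = 0; EF_D = 6
ES_E = max(EF_A=12, EF_B=5) = 12; EF_E = 12+13 = 25
ES_F = 6; EF_F = 6+8 = 14
ES_G = 14; EF_G = 14+4 = 18
ES_H = max(EF_C=8, EF_F=14) = 14; EF_H = 14+10 = 24
ES_I = max(EF_E=25, EF_F=14, EF_G=18, EF_H=24) = 25; EF_I = 25+12 = 37
Expected project duration μ = 37 days. Critical path: A → E → I.

Variances on critical path: σ²_A=0.444, σ²_E=0.444, σ²_I=2.778.
Largest is σ²_I = 2.778.

I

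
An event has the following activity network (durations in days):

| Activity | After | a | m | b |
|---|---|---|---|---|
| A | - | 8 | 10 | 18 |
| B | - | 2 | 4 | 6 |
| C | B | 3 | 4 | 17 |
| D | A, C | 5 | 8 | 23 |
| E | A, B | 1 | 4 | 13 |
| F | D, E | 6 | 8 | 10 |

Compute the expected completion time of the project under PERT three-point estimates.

te_A = (8 + 4·10 + 18)/6 = 66/6 = 11
te_B = (2 + 4·4 + 6)/6 = 24/6 = 4
te_C = (3 + 4·4 + 17)/6 = 36/6 = 6
te_D = (5 + 4·8 + 23)/6 = 60/6 = 10
te_E = (1 + 4·4 + 13)/6 = 30/6 = 5
te_F = (6 + 4·8 + 10)/6 = 48/6 = 8

Forward pass:
ES_A = 0; EF_A = 11
ES_B = 0; EF_B = 4
ES_C = 4; EF_C = 4+6 = 10
ES_D = max(EF_A=11, EF_C=10) = 11; EF_D = 11+10 = 21
ES_E = max(EF_A=11, EF_B=4) = 11; EF_E = 11+5 = 16
ES_F = max(EF_D=21, EF_E=16) = 21; EF_F = 21+8 = 29
Expected project duration μ = 29 days. Critical path: A → D → F.

29 days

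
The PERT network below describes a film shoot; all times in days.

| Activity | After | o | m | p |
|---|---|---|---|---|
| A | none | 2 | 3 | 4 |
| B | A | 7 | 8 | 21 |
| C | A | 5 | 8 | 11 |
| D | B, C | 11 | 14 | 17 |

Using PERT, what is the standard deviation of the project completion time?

2.56 days

te_A = (2 + 4·3 + 4)/6 = 18/6 = 3; σ²_A = ((4−2)/6)² = 0.111
te_B = (7 + 4·8 + 21)/6 = 60/6 = 10; σ²_B = ((21−7)/6)² = 5.444
te_C = (5 + 4·8 + 11)/6 = 48/6 = 8; σ²_C = ((11−5)/6)² = 1.000
te_D = (11 + 4·14 + 17)/6 = 84/6 = 14; σ²_D = ((17−11)/6)² = 1.000

Forward pass:
ES_A = 0; EF_A = 3
ES_B = 3; EF_B = 3+10 = 13
ES_C = 3; EF_C = 3+8 = 11
ES_D = max(EF_B=13, EF_C=11) = 13; EF_D = 13+14 = 27
Expected project duration μ = 27 days. Critical path: A → B → D.

Variance along critical path = 0.111 + 5.444 + 1.000 = 6.556
σ = √6.556 = 2.560 days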